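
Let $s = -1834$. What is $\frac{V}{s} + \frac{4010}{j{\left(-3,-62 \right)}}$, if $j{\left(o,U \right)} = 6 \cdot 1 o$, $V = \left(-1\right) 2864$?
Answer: $- \frac{1825697}{8253} \approx -221.22$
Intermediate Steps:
$V = -2864$
$j{\left(o,U \right)} = 6 o$
$\frac{V}{s} + \frac{4010}{j{\left(-3,-62 \right)}} = - \frac{2864}{-1834} + \frac{4010}{6 \left(-3\right)} = \left(-2864\right) \left(- \frac{1}{1834}\right) + \frac{4010}{-18} = \frac{1432}{917} + 4010 \left(- \frac{1}{18}\right) = \frac{1432}{917} - \frac{2005}{9} = - \frac{1825697}{8253}$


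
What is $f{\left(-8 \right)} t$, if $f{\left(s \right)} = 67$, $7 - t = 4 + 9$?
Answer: $-402$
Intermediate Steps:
$t = -6$ ($t = 7 - \left(4 + 9\right) = 7 - 13 = -6$)
$f{\left(-8 \right)} t = 67 \left(-6\right) = -402$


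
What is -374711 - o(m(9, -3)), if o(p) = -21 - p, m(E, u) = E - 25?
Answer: -374706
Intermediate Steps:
m(E, u) = -25 + E
-374711 - o(m(9, -3)) = -374711 - (-21 - (-25 + 9)) = -374711 - (-21 - 1*(-16)) = -374711 - (-21 + 16) = -374711 - 1*(-5) = -374711 + 5 = -374706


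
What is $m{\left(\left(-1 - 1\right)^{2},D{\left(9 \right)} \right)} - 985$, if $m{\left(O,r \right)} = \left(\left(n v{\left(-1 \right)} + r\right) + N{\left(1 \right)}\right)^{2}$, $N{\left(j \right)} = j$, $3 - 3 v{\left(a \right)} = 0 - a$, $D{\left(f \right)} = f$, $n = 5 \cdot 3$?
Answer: $-585$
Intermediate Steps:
$n = 15$
$v{\left(a \right)} = 1 + \frac{a}{3}$ ($v{\left(a \right)} = 1 - \frac{0 - a}{3} = 1 - \frac{\left(-1\right) a}{3} = 1 + \frac{a}{3}$)
$m{\left(O,r \right)} = \left(11 + r\right)^{2}$ ($m{\left(O,r \right)} = \left(\left(15 \left(1 + \frac{1}{3} \left(-1\right)\right) + r\right) + 1\right)^{2} = \left(\left(15 \left(1 - \frac{1}{3}\right) + r\right) + 1\right)^{2} = \left(\left(15 \cdot \frac{2}{3} + r\right) + 1\right)^{2} = \left(\left(10 + r\right) + 1\right)^{2} = \left(11 + r\right)^{2}$)
$m{\left(\left(-1 - 1\right)^{2},D{\left(9 \right)} \right)} - 985 = \left(11 + 9\right)^{2} - 985 = 20^{2} - 985 = 400 - 985 = -585$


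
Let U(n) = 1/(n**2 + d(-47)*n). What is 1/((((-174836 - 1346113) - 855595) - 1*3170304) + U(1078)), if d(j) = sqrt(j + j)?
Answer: 1078*(-sqrt(94) + 1078*I)/(-6445903311231*I + 5979502144*sqrt(94)) ≈ -1.8028e-7 + 4.3368e-19*I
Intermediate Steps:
d(j) = sqrt(2)*sqrt(j) (d(j) = sqrt(2*j) = sqrt(2)*sqrt(j))
U(n) = 1/(n**2 + I*n*sqrt(94)) (U(n) = 1/(n**2 + (sqrt(2)*sqrt(-47))*n) = 1/(n**2 + (sqrt(2)*(I*sqrt(47)))*n) = 1/(n**2 + (I*sqrt(94))*n) = 1/(n**2 + I*n*sqrt(94)))
1/((((-174836 - 1346113) - 855595) - 1*3170304) + U(1078)) = 1/((((-174836 - 1346113) - 855595) - 1*3170304) + 1/(1078*(1078 + I*sqrt(94)))) = 1/(((-1520949 - 855595) - 3170304) + 1/(1078*(1078 + I*sqrt(94)))) = 1/((-2376544 - 3170304) + 1/(1078*(1078 + I*sqrt(94)))) = 1/(-5546848 + 1/(1078*(1078 + I*sqrt(94))))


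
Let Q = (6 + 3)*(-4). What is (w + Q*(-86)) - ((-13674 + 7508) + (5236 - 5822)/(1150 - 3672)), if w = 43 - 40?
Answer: 11682872/1261 ≈ 9264.8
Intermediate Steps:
w = 3
Q = -36 (Q = 9*(-4) = -36)
(w + Q*(-86)) - ((-13674 + 7508) + (5236 - 5822)/(1150 - 3672)) = (3 - 36*(-86)) - ((-13674 + 7508) + (5236 - 5822)/(1150 - 3672)) = (3 + 3096) - (-6166 - 586/(-2522)) = 3099 - (-6166 - 586*(-1/2522)) = 3099 - (-6166 + 293/1261) = 3099 - 1*(-7775033/1261) = 3099 + 7775033/1261 = 11682872/1261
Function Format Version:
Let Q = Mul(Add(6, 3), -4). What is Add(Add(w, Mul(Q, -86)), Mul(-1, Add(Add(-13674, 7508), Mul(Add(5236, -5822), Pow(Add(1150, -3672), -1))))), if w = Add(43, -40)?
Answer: Rational(11682872, 1261) ≈ 9264.8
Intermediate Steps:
w = 3
Q = -36 (Q = Mul(9, -4) = -36)
Add(Add(w, Mul(Q, -86)), Mul(-1, Add(Add(-13674, 7508), Mul(Add(5236, -5822), Pow(Add(1150, -3672), -1))))) = Add(Add(3, Mul(-36, -86)), Mul(-1, Add(Add(-13674, 7508), Mul(Add(5236, -5822), Pow(Add(1150, -3672), -1))))) = Add(Add(3, 3096), Mul(-1, Add(-6166, Mul(-586, Pow(-2522, -1))))) = Add(3099, Mul(-1, Add(-6166, Mul(-586, Rational(-1, 2522))))) = Add(3099, Mul(-1, Add(-6166, Rational(293, 1261)))) = Add(3099, Mul(-1, Rational(-7775033, 1261))) = Add(3099, Rational(7775033, 1261)) = Rational(11682872, 1261)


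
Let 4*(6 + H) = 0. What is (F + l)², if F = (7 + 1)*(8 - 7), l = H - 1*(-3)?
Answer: 25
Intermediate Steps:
H = -6 (H = -6 + (¼)*0 = -6 + 0 = -6)
l = -3 (l = -6 - 1*(-3) = -6 + 3 = -3)
F = 8 (F = 8*1 = 8)
(F + l)² = (8 - 3)² = 5² = 25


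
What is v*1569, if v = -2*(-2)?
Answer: 6276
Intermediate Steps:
v = 4
v*1569 = 4*1569 = 6276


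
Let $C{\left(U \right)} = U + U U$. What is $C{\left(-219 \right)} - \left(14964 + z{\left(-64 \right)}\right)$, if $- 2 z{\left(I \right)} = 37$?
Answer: $\frac{65593}{2} \approx 32797.0$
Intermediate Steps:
$C{\left(U \right)} = U + U^{2}$
$z{\left(I \right)} = - \frac{37}{2}$ ($z{\left(I \right)} = \left(- \frac{1}{2}\right) 37 = - \frac{37}{2}$)
$C{\left(-219 \right)} - \left(14964 + z{\left(-64 \right)}\right) = - 219 \left(1 - 219\right) - \frac{29891}{2} = \left(-219\right) \left(-218\right) + \left(-14964 + \frac{37}{2}\right) = 47742 - \frac{29891}{2} = \frac{65593}{2}$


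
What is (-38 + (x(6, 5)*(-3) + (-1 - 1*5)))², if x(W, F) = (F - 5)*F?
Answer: 1936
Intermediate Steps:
x(W, F) = F*(-5 + F) (x(W, F) = (-5 + F)*F = F*(-5 + F))
(-38 + (x(6, 5)*(-3) + (-1 - 1*5)))² = (-38 + ((5*(-5 + 5))*(-3) + (-1 - 1*5)))² = (-38 + ((5*0)*(-3) + (-1 - 5)))² = (-38 + (0*(-3) - 6))² = (-38 + (0 - 6))² = (-38 - 6)² = (-44)² = 1936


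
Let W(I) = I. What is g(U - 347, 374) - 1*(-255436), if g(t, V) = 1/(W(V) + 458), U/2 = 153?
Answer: 212522753/832 ≈ 2.5544e+5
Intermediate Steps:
U = 306 (U = 2*153 = 306)
g(t, V) = 1/(458 + V) (g(t, V) = 1/(V + 458) = 1/(458 + V))
g(U - 347, 374) - 1*(-255436) = 1/(458 + 374) - 1*(-255436) = 1/832 + 255436 = 212522753/832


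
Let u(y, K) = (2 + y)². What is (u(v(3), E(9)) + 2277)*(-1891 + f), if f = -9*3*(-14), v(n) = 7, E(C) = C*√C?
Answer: -3567654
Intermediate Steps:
E(C) = C^(3/2)
f = 378 (f = -27*(-14) = 378)
(u(v(3), E(9)) + 2277)*(-1891 + f) = ((2 + 7)² + 2277)*(-1891 + 378) = (9² + 2277)*(-1513) = (81 + 2277)*(-1513) = 2358*(-1513) = -3567654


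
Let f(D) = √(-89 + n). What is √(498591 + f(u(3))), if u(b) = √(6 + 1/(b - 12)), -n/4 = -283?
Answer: √(498591 + √1043) ≈ 706.13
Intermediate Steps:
n = 1132 (n = -4*(-283) = 1132)
u(b) = √(6 + 1/(-12 + b))
f(D) = √1043 (f(D) = √(-89 + 1132) = √1043)
√(498591 + f(u(3))) = √(498591 + √1043)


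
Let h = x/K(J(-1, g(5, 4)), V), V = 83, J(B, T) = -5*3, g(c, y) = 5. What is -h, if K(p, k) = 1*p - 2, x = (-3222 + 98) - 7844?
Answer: -10968/17 ≈ -645.18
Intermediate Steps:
J(B, T) = -15
x = -10968 (x = -3124 - 7844 = -10968)
K(p, k) = -2 + p (K(p, k) = p - 2 = -2 + p)
h = 10968/17 (h = -10968/(-2 - 15) = -10968/(-17) = -10968*(-1/17) = 10968/17 ≈ 645.18)
-h = -1*10968/17 = -10968/17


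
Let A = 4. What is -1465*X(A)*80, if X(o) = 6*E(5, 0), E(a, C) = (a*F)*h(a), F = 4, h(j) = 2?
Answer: -28128000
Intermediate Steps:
E(a, C) = 8*a (E(a, C) = (a*4)*2 = (4*a)*2 = 8*a)
X(o) = 240 (X(o) = 6*(8*5) = 6*40 = 240)
-1465*X(A)*80 = -351600*80 = -1465*19200 = -28128000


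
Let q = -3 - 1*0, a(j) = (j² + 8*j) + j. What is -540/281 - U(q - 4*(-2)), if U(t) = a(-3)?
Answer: 4518/281 ≈ 16.078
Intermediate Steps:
a(j) = j² + 9*j
q = -3 (q = -3 + 0 = -3)
U(t) = -18 (U(t) = -3*(9 - 3) = -3*6 = -18)
-540/281 - U(q - 4*(-2)) = -540/281 - 1*(-18) = -540*1/281 + 18 = -540/281 + 18 = 4518/281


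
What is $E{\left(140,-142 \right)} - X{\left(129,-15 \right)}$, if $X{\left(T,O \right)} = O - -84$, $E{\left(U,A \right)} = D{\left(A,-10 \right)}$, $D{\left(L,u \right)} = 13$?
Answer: $-56$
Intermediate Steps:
$E{\left(U,A \right)} = 13$
$X{\left(T,O \right)} = 84 + O$ ($X{\left(T,O \right)} = O + 84 = 84 + O$)
$E{\left(140,-142 \right)} - X{\left(129,-15 \right)} = 13 - \left(84 - 15\right) = 13 - 69 = -56$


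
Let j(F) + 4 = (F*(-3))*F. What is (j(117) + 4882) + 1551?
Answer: -34638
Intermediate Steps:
j(F) = -4 - 3*F² (j(F) = -4 + (F*(-3))*F = -4 + (-3*F)*F = -4 - 3*F²)
(j(117) + 4882) + 1551 = ((-4 - 3*117²) + 4882) + 1551 = ((-4 - 3*13689) + 4882) + 1551 = ((-4 - 41067) + 4882) + 1551 = (-41071 + 4882) + 1551 = -36189 + 1551 = -34638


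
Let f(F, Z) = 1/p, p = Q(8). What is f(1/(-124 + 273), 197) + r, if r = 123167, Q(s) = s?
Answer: 985337/8 ≈ 1.2317e+5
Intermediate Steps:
p = 8
f(F, Z) = ⅛ (f(F, Z) = 1/8 = ⅛)
f(1/(-124 + 273), 197) + r = ⅛ + 123167 = 985337/8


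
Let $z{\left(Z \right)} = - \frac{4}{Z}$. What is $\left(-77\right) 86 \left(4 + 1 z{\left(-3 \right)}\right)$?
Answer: $- \frac{105952}{3} \approx -35317.0$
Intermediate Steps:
$\left(-77\right) 86 \left(4 + 1 z{\left(-3 \right)}\right) = \left(-77\right) 86 \left(4 + 1 \left(- \frac{4}{-3}\right)\right) = - 6622 \left(4 + 1 \left(\left(-4\right) \left(- \frac{1}{3}\right)\right)\right) = - 6622 \left(4 + 1 \cdot \frac{4}{3}\right) = - 6622 \left(4 + \frac{4}{3}\right) = \left(-6622\right) \frac{16}{3} = - \frac{105952}{3}$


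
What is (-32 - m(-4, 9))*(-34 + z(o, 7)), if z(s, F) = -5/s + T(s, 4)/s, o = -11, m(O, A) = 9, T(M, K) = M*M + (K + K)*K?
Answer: 21402/11 ≈ 1945.6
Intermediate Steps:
T(M, K) = M² + 2*K² (T(M, K) = M² + (2*K)*K = M² + 2*K²)
z(s, F) = -5/s + (32 + s²)/s (z(s, F) = -5/s + (s² + 2*4²)/s = -5/s + (s² + 2*16)/s = -5/s + (s² + 32)/s = -5/s + (32 + s²)/s)
(-32 - m(-4, 9))*(-34 + z(o, 7)) = (-32 - 1*9)*(-34 + (-11 + 27/(-11))) = (-32 - 9)*(-34 + (-11 + 27*(-1/11))) = -41*(-34 + (-11 - 27/11)) = -41*(-34 - 148/11) = -41*(-522/11) = 21402/11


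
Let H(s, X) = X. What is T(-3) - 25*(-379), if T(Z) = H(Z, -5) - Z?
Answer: 9473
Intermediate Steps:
T(Z) = -5 - Z
T(-3) - 25*(-379) = (-5 - 1*(-3)) - 25*(-379) = (-5 + 3) + 9475 = -2 + 9475 = 9473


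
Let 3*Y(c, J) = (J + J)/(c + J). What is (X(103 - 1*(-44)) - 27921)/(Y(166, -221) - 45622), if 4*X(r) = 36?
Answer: 1151370/1881797 ≈ 0.61185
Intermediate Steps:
X(r) = 9 (X(r) = (¼)*36 = 9)
Y(c, J) = 2*J/(3*(J + c)) (Y(c, J) = ((J + J)/(c + J))/3 = ((2*J)/(J + c))/3 = (2*J/(J + c))/3 = 2*J/(3*(J + c)))
(X(103 - 1*(-44)) - 27921)/(Y(166, -221) - 45622) = (9 - 27921)/((⅔)*(-221)/(-221 + 166) - 45622) = -27912/((⅔)*(-221)/(-55) - 45622) = -27912/((⅔)*(-221)*(-1/55) - 45622) = -27912/(442/165 - 45622) = -27912/(-7527188/165) = -27912*(-165/7527188) = 1151370/1881797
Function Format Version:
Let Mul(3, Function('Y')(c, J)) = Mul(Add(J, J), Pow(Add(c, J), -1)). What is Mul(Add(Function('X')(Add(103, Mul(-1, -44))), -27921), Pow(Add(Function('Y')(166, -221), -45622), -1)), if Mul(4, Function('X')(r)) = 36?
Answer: Rational(1151370, 1881797) ≈ 0.61185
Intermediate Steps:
Function('X')(r) = 9 (Function('X')(r) = Mul(Rational(1, 4), 36) = 9)
Function('Y')(c, J) = Mul(Rational(2, 3), J, Pow(Add(J, c), -1)) (Function('Y')(c, J) = Mul(Rational(1, 3), Mul(Add(J, J), Pow(Add(c, J), -1))) = Mul(Rational(1, 3), Mul(Mul(2, J), Pow(Add(J, c), -1))) = Mul(Rational(1, 3), Mul(2, J, Pow(Add(J, c), -1))) = Mul(Rational(2, 3), J, Pow(Add(J, c), -1)))
Mul(Add(Function('X')(Add(103, Mul(-1, -44))), -27921), Pow(Add(Function('Y')(166, -221), -45622), -1)) = Mul(Add(9, -27921), Pow(Add(Mul(Rational(2, 3), -221, Pow(Add(-221, 166), -1)), -45622), -1)) = Mul(-27912, Pow(Add(Mul(Rational(2, 3), -221, Pow(-55, -1)), -45622), -1)) = Mul(-27912, Pow(Add(Mul(Rational(2, 3), -221, Rational(-1, 55)), -45622), -1)) = Mul(-27912, Pow(Add(Rational(442, 165), -45622), -1)) = Mul(-27912, Pow(Rational(-7527188, 165), -1)) = Mul(-27912, Rational(-165, 7527188)) = Rational(1151370, 1881797)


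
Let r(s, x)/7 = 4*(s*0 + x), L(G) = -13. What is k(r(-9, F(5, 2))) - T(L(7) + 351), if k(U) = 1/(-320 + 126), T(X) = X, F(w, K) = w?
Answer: -65573/194 ≈ -338.00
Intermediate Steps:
r(s, x) = 28*x (r(s, x) = 7*(4*(s*0 + x)) = 7*(4*(0 + x)) = 7*(4*x) = 28*x)
k(U) = -1/194 (k(U) = 1/(-194) = -1/194)
k(r(-9, F(5, 2))) - T(L(7) + 351) = -1/194 - (-13 + 351) = -1/194 - 1*338 = -1/194 - 338 = -65573/194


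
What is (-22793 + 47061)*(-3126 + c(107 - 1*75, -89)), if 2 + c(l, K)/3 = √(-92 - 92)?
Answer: -76007376 + 145608*I*√46 ≈ -7.6007e+7 + 9.8756e+5*I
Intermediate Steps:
c(l, K) = -6 + 6*I*√46 (c(l, K) = -6 + 3*√(-92 - 92) = -6 + 3*√(-184) = -6 + 3*(2*I*√46) = -6 + 6*I*√46)
(-22793 + 47061)*(-3126 + c(107 - 1*75, -89)) = (-22793 + 47061)*(-3126 + (-6 + 6*I*√46)) = 24268*(-3132 + 6*I*√46) = -76007376 + 145608*I*√46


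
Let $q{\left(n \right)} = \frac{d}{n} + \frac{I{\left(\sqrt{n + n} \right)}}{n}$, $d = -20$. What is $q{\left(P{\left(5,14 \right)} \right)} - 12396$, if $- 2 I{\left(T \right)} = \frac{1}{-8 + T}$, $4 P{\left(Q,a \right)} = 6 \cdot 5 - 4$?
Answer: $- \frac{8220580}{663} + \frac{\sqrt{13}}{663} \approx -12399.0$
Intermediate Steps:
$P{\left(Q,a \right)} = \frac{13}{2}$ ($P{\left(Q,a \right)} = \frac{6 \cdot 5 - 4}{4} = \frac{30 - 4}{4} = \frac{1}{4} \cdot 26 = \frac{13}{2}$)
$I{\left(T \right)} = - \frac{1}{2 \left(-8 + T\right)}$
$q{\left(n \right)} = - \frac{20}{n} - \frac{1}{n \left(-16 + 2 \sqrt{2} \sqrt{n}\right)}$ ($q{\left(n \right)} = - \frac{20}{n} + \frac{\left(-1\right) \frac{1}{-16 + 2 \sqrt{n + n}}}{n} = - \frac{20}{n} + \frac{\left(-1\right) \frac{1}{-16 + 2 \sqrt{2 n}}}{n} = - \frac{20}{n} + \frac{\left(-1\right) \frac{1}{-16 + 2 \sqrt{2} \sqrt{n}}}{n} = - \frac{20}{n} - \frac{1}{n \left(-16 + 2 \sqrt{2} \sqrt{n}\right)}$)
$q{\left(P{\left(5,14 \right)} \right)} - 12396 = \frac{319 - 40 \sqrt{2} \sqrt{\frac{13}{2}}}{2 \cdot \frac{13}{2} \left(-8 + \sqrt{2} \sqrt{\frac{13}{2}}\right)} - 12396 = \frac{1}{2} \cdot \frac{2}{13} \frac{1}{-8 + \sqrt{2} \frac{\sqrt{26}}{2}} \left(319 - 40 \sqrt{2} \frac{\sqrt{26}}{2}\right) - 12396 = \frac{1}{2} \cdot \frac{2}{13} \frac{1}{-8 + \sqrt{13}} \left(319 - 40 \sqrt{13}\right) - 12396 = \frac{319 - 40 \sqrt{13}}{13 \left(-8 + \sqrt{13}\right)} - 12396 = -12396 + \frac{319 - 40 \sqrt{13}}{13 \left(-8 + \sqrt{13}\right)}$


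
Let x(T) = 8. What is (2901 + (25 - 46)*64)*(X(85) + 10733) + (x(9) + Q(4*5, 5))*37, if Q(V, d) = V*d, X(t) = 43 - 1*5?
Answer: 16774443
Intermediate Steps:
X(t) = 38 (X(t) = 43 - 5 = 38)
(2901 + (25 - 46)*64)*(X(85) + 10733) + (x(9) + Q(4*5, 5))*37 = (2901 + (25 - 46)*64)*(38 + 10733) + (8 + (4*5)*5)*37 = (2901 - 21*64)*10771 + (8 + 20*5)*37 = (2901 - 1344)*10771 + (8 + 100)*37 = 1557*10771 + 108*37 = 16770447 + 3996 = 16774443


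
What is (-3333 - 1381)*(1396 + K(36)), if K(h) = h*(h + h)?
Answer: -18799432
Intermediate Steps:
K(h) = 2*h² (K(h) = h*(2*h) = 2*h²)
(-3333 - 1381)*(1396 + K(36)) = (-3333 - 1381)*(1396 + 2*36²) = -4714*(1396 + 2*1296) = -4714*(1396 + 2592) = -4714*3988 = -18799432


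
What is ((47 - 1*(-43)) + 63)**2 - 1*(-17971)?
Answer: 41380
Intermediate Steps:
((47 - 1*(-43)) + 63)**2 - 1*(-17971) = ((47 + 43) + 63)**2 + 17971 = (90 + 63)**2 + 17971 = 153**2 + 17971 = 23409 + 17971 = 41380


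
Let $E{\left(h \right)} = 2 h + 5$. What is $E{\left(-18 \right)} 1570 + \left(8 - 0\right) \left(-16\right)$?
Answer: $-48798$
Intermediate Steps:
$E{\left(h \right)} = 5 + 2 h$
$E{\left(-18 \right)} 1570 + \left(8 - 0\right) \left(-16\right) = \left(5 + 2 \left(-18\right)\right) 1570 + \left(8 - 0\right) \left(-16\right) = \left(5 - 36\right) 1570 + \left(8 + 0\right) \left(-16\right) = \left(-31\right) 1570 + 8 \left(-16\right) = -48670 - 128 = -48798$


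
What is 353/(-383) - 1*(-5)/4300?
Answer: -303197/329380 ≈ -0.92051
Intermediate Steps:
353/(-383) - 1*(-5)/4300 = 353*(-1/383) + 5*(1/4300) = -353/383 + 1/860 = -303197/329380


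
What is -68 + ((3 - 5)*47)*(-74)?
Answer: 6888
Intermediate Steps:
-68 + ((3 - 5)*47)*(-74) = -68 - 2*47*(-74) = -68 - 94*(-74) = -68 + 6956 = 6888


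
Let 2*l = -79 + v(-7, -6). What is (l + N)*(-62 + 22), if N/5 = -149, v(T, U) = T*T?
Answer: 30400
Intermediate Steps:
v(T, U) = T²
N = -745 (N = 5*(-149) = -745)
l = -15 (l = (-79 + (-7)²)/2 = (-79 + 49)/2 = (½)*(-30) = -15)
(l + N)*(-62 + 22) = (-15 - 745)*(-62 + 22) = -760*(-40) = 30400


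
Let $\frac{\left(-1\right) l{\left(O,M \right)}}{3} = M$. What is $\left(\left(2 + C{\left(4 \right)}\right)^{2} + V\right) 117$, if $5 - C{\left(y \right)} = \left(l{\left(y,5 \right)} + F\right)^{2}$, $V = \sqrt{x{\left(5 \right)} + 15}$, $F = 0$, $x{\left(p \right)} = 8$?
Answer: $5560308 + 117 \sqrt{23} \approx 5.5609 \cdot 10^{6}$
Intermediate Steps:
$l{\left(O,M \right)} = - 3 M$
$V = \sqrt{23}$ ($V = \sqrt{8 + 15} = \sqrt{23} \approx 4.7958$)
$C{\left(y \right)} = -220$ ($C{\left(y \right)} = 5 - \left(\left(-3\right) 5 + 0\right)^{2} = 5 - \left(-15 + 0\right)^{2} = 5 - \left(-15\right)^{2} = 5 - 225 = -220$)
$\left(\left(2 + C{\left(4 \right)}\right)^{2} + V\right) 117 = \left(\left(2 - 220\right)^{2} + \sqrt{23}\right) 117 = \left(\left(-218\right)^{2} + \sqrt{23}\right) 117 = \left(47524 + \sqrt{23}\right) 117 = 5560308 + 117 \sqrt{23}$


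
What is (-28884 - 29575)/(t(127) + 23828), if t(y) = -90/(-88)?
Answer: -2572196/1048477 ≈ -2.4533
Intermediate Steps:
t(y) = 45/44 (t(y) = -90*(-1/88) = 45/44)
(-28884 - 29575)/(t(127) + 23828) = (-28884 - 29575)/(45/44 + 23828) = -58459/1048477/44 = -58459*44/1048477 = -2572196/1048477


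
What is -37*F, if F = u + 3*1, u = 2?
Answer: -185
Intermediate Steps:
F = 5 (F = 2 + 3*1 = 2 + 3 = 5)
-37*F = -37*5 = -185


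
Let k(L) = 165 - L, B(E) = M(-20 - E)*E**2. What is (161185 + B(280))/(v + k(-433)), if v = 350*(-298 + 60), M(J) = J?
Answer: 23358815/82702 ≈ 282.45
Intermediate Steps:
B(E) = E**2*(-20 - E) (B(E) = (-20 - E)*E**2 = E**2*(-20 - E))
v = -83300 (v = 350*(-238) = -83300)
(161185 + B(280))/(v + k(-433)) = (161185 + 280**2*(-20 - 1*280))/(-83300 + (165 - 1*(-433))) = (161185 + 78400*(-20 - 280))/(-83300 + (165 + 433)) = (161185 + 78400*(-300))/(-83300 + 598) = (161185 - 23520000)/(-82702) = -23358815*(-1/82702) = 23358815/82702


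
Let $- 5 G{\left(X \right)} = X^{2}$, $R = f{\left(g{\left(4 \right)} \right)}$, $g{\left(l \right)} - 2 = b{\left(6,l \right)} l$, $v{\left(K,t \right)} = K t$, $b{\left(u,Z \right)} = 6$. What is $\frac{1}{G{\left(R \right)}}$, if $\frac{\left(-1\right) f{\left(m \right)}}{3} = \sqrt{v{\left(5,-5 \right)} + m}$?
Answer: $- \frac{5}{9} \approx -0.55556$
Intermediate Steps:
$g{\left(l \right)} = 2 + 6 l$
$f{\left(m \right)} = - 3 \sqrt{-25 + m}$ ($f{\left(m \right)} = - 3 \sqrt{5 \left(-5\right) + m} = - 3 \sqrt{-25 + m}$)
$R = -3$ ($R = - 3 \sqrt{-25 + \left(2 + 6 \cdot 4\right)} = - 3 \sqrt{-25 + \left(2 + 24\right)} = - 3 \sqrt{-25 + 26} = - 3 \sqrt{1} = \left(-3\right) 1 = -3$)
$G{\left(X \right)} = - \frac{X^{2}}{5}$
$\frac{1}{G{\left(R \right)}} = \frac{1}{\left(- \frac{1}{5}\right) \left(-3\right)^{2}} = \frac{1}{\left(- \frac{1}{5}\right) 9} = \frac{1}{- \frac{9}{5}} = - \frac{5}{9}$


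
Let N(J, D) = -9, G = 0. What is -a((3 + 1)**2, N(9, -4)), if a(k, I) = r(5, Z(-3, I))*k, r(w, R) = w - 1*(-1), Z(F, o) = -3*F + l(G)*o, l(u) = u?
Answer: -96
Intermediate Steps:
Z(F, o) = -3*F (Z(F, o) = -3*F + 0*o = -3*F + 0 = -3*F)
r(w, R) = 1 + w (r(w, R) = w + 1 = 1 + w)
a(k, I) = 6*k (a(k, I) = (1 + 5)*k = 6*k)
-a((3 + 1)**2, N(9, -4)) = -6*(3 + 1)**2 = -6*4**2 = -6*16 = -1*96 = -96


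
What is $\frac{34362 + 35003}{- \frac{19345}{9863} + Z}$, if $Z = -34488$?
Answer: $- \frac{684146995}{340174489} \approx -2.0112$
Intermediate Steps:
$\frac{34362 + 35003}{- \frac{19345}{9863} + Z} = \frac{34362 + 35003}{- \frac{19345}{9863} - 34488} = \frac{69365}{\left(-19345\right) \frac{1}{9863} - 34488} = \frac{69365}{- \frac{19345}{9863} - 34488} = \frac{69365}{- \frac{340174489}{9863}} = 69365 \left(- \frac{9863}{340174489}\right) = - \frac{684146995}{340174489}$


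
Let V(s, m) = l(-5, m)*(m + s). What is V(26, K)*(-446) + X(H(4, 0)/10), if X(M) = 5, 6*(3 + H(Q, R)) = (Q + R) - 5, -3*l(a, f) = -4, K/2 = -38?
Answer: 89215/3 ≈ 29738.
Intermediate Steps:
K = -76 (K = 2*(-38) = -76)
l(a, f) = 4/3 (l(a, f) = -⅓*(-4) = 4/3)
H(Q, R) = -23/6 + Q/6 + R/6 (H(Q, R) = -3 + ((Q + R) - 5)/6 = -3 + (-5 + Q + R)/6 = -3 + (-⅚ + Q/6 + R/6) = -23/6 + Q/6 + R/6)
V(s, m) = 4*m/3 + 4*s/3 (V(s, m) = 4*(m + s)/3 = 4*m/3 + 4*s/3)
V(26, K)*(-446) + X(H(4, 0)/10) = ((4/3)*(-76) + (4/3)*26)*(-446) + 5 = (-304/3 + 104/3)*(-446) + 5 = -200/3*(-446) + 5 = 89200/3 + 5 = 89215/3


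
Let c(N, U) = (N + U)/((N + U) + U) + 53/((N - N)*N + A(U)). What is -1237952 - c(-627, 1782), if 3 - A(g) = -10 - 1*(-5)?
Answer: -881426821/712 ≈ -1.2380e+6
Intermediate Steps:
A(g) = 8 (A(g) = 3 - (-10 - 1*(-5)) = 3 - (-10 + 5) = 3 - 1*(-5) = 3 + 5 = 8)
c(N, U) = 53/8 + (N + U)/(N + 2*U) (c(N, U) = (N + U)/((N + U) + U) + 53/((N - N)*N + 8) = (N + U)/(N + 2*U) + 53/(0*N + 8) = (N + U)/(N + 2*U) + 53/(0 + 8) = (N + U)/(N + 2*U) + 53/8 = 53/8 + (N + U)/(N + 2*U))
-1237952 - c(-627, 1782) = -1237952 - (61*(-627) + 114*1782)/(8*(-627 + 2*1782)) = -1237952 - (-38247 + 203148)/(8*(-627 + 3564)) = -1237952 - 164901/(8*2937) = -1237952 - 1*4997/712 = -1237952 - 4997/712 = -881426821/712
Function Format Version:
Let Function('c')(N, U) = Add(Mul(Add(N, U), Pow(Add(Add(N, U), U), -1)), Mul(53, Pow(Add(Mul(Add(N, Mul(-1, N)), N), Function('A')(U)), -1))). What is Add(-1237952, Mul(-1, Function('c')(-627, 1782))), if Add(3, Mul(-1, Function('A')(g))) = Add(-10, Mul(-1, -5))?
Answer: Rational(-881426821, 712) ≈ -1.2380e+6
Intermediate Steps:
Function('A')(g) = 8 (Function('A')(g) = Add(3, Mul(-1, Add(-10, Mul(-1, -5)))) = Add(3, Mul(-1, Add(-10, 5))) = Add(3, Mul(-1, -5)) = Add(3, 5) = 8)
Function('c')(N, U) = Add(Rational(53, 8), Mul(Pow(Add(N, Mul(2, U)), -1), Add(N, U))) (Function('c')(N, U) = Add(Mul(Add(N, U), Pow(Add(Add(N, U), U), -1)), Mul(53, Pow(Add(Mul(Add(N, Mul(-1, N)), N), 8), -1))) = Add(Mul(Add(N, U), Pow(Add(N, Mul(2, U)), -1)), Mul(53, Pow(Add(Mul(0, N), 8), -1))) = Add(Mul(Pow(Add(N, Mul(2, U)), -1), Add(N, U)), Mul(53, Pow(Add(0, 8), -1))) = Add(Mul(Pow(Add(N, Mul(2, U)), -1), Add(N, U)), Mul(53, Pow(8, -1))) = Add(Mul(Pow(Add(N, Mul(2, U)), -1), Add(N, U)), Mul(53, Rational(1, 8))) = Add(Mul(Pow(Add(N, Mul(2, U)), -1), Add(N, U)), Rational(53, 8)) = Add(Rational(53, 8), Mul(Pow(Add(N, Mul(2, U)), -1), Add(N, U))))
Add(-1237952, Mul(-1, Function('c')(-627, 1782))) = Add(-1237952, Mul(-1, Mul(Rational(1, 8), Pow(Add(-627, Mul(2, 1782)), -1), Add(Mul(61, -627), Mul(114, 1782))))) = Add(-1237952, Mul(-1, Mul(Rational(1, 8), Pow(Add(-627, 3564), -1), Add(-38247, 203148)))) = Add(-1237952, Mul(-1, Mul(Rational(1, 8), Pow(2937, -1), 164901))) = Add(-1237952, Mul(-1, Mul(Rational(1, 8), Rational(1, 2937), 164901))) = Add(-1237952, Mul(-1, Rational(4997, 712))) = Add(-1237952, Rational(-4997, 712)) = Rational(-881426821, 712)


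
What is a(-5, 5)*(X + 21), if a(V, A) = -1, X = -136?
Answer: 115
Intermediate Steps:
a(-5, 5)*(X + 21) = -(-136 + 21) = -1*(-115) = 115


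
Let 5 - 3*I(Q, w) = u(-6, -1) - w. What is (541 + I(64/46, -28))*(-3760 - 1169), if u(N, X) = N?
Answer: -2638658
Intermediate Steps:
I(Q, w) = 11/3 + w/3 (I(Q, w) = 5/3 - (-6 - w)/3 = 5/3 + (2 + w/3) = 11/3 + w/3)
(541 + I(64/46, -28))*(-3760 - 1169) = (541 + (11/3 + (⅓)*(-28)))*(-3760 - 1169) = (541 + (11/3 - 28/3))*(-4929) = (541 - 17/3)*(-4929) = (1606/3)*(-4929) = -2638658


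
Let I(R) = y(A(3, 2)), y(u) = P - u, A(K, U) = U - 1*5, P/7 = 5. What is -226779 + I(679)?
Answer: -226741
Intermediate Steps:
P = 35 (P = 7*5 = 35)
A(K, U) = -5 + U (A(K, U) = U - 5 = -5 + U)
y(u) = 35 - u
I(R) = 38 (I(R) = 35 - (-5 + 2) = 35 - 1*(-3) = 35 + 3 = 38)
-226779 + I(679) = -226779 + 38 = -226741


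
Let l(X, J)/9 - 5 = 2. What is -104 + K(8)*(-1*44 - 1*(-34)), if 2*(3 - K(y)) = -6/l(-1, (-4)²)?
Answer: -2824/21 ≈ -134.48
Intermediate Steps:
l(X, J) = 63 (l(X, J) = 45 + 9*2 = 45 + 18 = 63)
K(y) = 64/21 (K(y) = 3 - (-3)/63 = 3 - ½*(-2/21) = 3 + 1/21 = 64/21)
-104 + K(8)*(-1*44 - 1*(-34)) = -104 + 64*(-1*44 - 1*(-34))/21 = -104 + 64*(-44 + 34)/21 = -104 + (64/21)*(-10) = -104 - 640/21 = -2824/21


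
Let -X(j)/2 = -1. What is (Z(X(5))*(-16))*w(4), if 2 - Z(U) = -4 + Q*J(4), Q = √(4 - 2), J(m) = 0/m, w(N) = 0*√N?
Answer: 0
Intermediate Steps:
w(N) = 0
X(j) = 2 (X(j) = -2*(-1) = 2)
J(m) = 0
Q = √2 ≈ 1.4142
Z(U) = 6 (Z(U) = 2 - (-4 + √2*0) = 2 - (-4 + 0) = 2 - 1*(-4) = 2 + 4 = 6)
(Z(X(5))*(-16))*w(4) = (6*(-16))*0 = -96*0 = 0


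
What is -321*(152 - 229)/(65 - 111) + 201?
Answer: -15471/46 ≈ -336.33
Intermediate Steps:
-321*(152 - 229)/(65 - 111) + 201 = -(-24717)/(-46) + 201 = -(-24717)*(-1)/46 + 201 = -321*77/46 + 201 = -24717/46 + 201 = -15471/46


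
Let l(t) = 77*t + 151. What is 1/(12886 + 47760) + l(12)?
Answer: 65194451/60646 ≈ 1075.0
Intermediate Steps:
l(t) = 151 + 77*t
1/(12886 + 47760) + l(12) = 1/(12886 + 47760) + (151 + 77*12) = 1/60646 + (151 + 924) = 1/60646 + 1075 = 65194451/60646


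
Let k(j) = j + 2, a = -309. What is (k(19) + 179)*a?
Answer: -61800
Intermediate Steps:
k(j) = 2 + j
(k(19) + 179)*a = ((2 + 19) + 179)*(-309) = (21 + 179)*(-309) = 200*(-309) = -61800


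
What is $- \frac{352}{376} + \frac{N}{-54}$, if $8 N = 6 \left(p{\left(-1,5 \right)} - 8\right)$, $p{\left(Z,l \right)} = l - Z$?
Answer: $- \frac{1537}{1692} \approx -0.90839$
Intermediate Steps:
$N = - \frac{3}{2}$ ($N = \frac{6 \left(\left(5 - -1\right) - 8\right)}{8} = \frac{6 \left(\left(5 + 1\right) - 8\right)}{8} = \frac{6 \left(6 - 8\right)}{8} = \frac{6 \left(-2\right)}{8} = \frac{1}{8} \left(-12\right) = - \frac{3}{2} \approx -1.5$)
$- \frac{352}{376} + \frac{N}{-54} = - \frac{352}{376} - \frac{3}{2 \left(-54\right)} = \left(-352\right) \frac{1}{376} - - \frac{1}{36} = - \frac{44}{47} + \frac{1}{36} = - \frac{1537}{1692}$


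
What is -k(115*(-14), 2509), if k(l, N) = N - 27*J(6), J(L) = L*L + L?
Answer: -1375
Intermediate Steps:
J(L) = L + L² (J(L) = L² + L = L + L²)
k(l, N) = -1134 + N (k(l, N) = N - 162*(1 + 6) = N - 162*7 = N - 27*42 = N - 1134 = -1134 + N)
-k(115*(-14), 2509) = -(-1134 + 2509) = -1*1375 = -1375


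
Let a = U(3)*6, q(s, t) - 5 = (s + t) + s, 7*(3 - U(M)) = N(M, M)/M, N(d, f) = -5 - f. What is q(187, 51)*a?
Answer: 61060/7 ≈ 8722.9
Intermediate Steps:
U(M) = 3 - (-5 - M)/(7*M)
q(s, t) = 5 + t + 2*s (q(s, t) = 5 + ((s + t) + s) = 5 + (t + 2*s) = 5 + t + 2*s)
a = 142/7 (a = ((⅐)*(5 + 22*3)/3)*6 = ((⅐)*(⅓)*(5 + 66))*6 = ((⅐)*(⅓)*71)*6 = (71/21)*6 = 142/7 ≈ 20.286)
q(187, 51)*a = (5 + 51 + 2*187)*(142/7) = (5 + 51 + 374)*(142/7) = 430*(142/7) = 61060/7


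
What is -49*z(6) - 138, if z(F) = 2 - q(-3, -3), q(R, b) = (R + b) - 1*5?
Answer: -775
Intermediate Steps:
q(R, b) = -5 + R + b (q(R, b) = (R + b) - 5 = -5 + R + b)
z(F) = 13 (z(F) = 2 - (-5 - 3 - 3) = 2 - 1*(-11) = 2 + 11 = 13)
-49*z(6) - 138 = -49*13 - 138 = -637 - 138 = -775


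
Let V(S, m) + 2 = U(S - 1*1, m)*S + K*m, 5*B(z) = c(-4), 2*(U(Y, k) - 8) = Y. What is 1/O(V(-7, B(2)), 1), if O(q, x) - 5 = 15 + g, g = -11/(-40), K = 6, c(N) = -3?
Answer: 40/811 ≈ 0.049322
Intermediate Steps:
U(Y, k) = 8 + Y/2
B(z) = -3/5 (B(z) = (1/5)*(-3) = -3/5)
g = 11/40 (g = -11*(-1/40) = 11/40 ≈ 0.27500)
V(S, m) = -2 + 6*m + S*(15/2 + S/2) (V(S, m) = -2 + ((8 + (S - 1*1)/2)*S + 6*m) = -2 + ((8 + (S - 1)/2)*S + 6*m) = -2 + ((8 + (-1 + S)/2)*S + 6*m) = -2 + ((8 + (-1/2 + S/2))*S + 6*m) = -2 + ((15/2 + S/2)*S + 6*m) = -2 + (S*(15/2 + S/2) + 6*m) = -2 + (6*m + S*(15/2 + S/2)) = -2 + 6*m + S*(15/2 + S/2))
O(q, x) = 811/40 (O(q, x) = 5 + (15 + 11/40) = 5 + 611/40 = 811/40)
1/O(V(-7, B(2)), 1) = 1/(811/40) = 40/811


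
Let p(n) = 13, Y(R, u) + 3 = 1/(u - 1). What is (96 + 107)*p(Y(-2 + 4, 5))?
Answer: 2639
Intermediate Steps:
Y(R, u) = -3 + 1/(-1 + u) (Y(R, u) = -3 + 1/(u - 1) = -3 + 1/(-1 + u))
(96 + 107)*p(Y(-2 + 4, 5)) = (96 + 107)*13 = 203*13 = 2639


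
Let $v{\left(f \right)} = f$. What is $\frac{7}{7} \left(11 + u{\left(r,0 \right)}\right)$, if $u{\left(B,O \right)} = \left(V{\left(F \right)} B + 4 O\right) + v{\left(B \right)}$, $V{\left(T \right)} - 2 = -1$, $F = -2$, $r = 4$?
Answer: $19$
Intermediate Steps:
$V{\left(T \right)} = 1$ ($V{\left(T \right)} = 2 - 1 = 1$)
$u{\left(B,O \right)} = 2 B + 4 O$ ($u{\left(B,O \right)} = \left(1 B + 4 O\right) + B = \left(B + 4 O\right) + B = 2 B + 4 O$)
$\frac{7}{7} \left(11 + u{\left(r,0 \right)}\right) = \frac{7}{7} \left(11 + \left(2 \cdot 4 + 4 \cdot 0\right)\right) = 7 \cdot \frac{1}{7} \left(11 + \left(8 + 0\right)\right) = 1 \left(11 + 8\right) = 1 \cdot 19 = 19$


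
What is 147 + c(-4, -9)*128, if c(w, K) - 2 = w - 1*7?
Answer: -1005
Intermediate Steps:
c(w, K) = -5 + w (c(w, K) = 2 + (w - 1*7) = 2 + (w - 7) = 2 + (-7 + w) = -5 + w)
147 + c(-4, -9)*128 = 147 + (-5 - 4)*128 = 147 - 9*128 = 147 - 1152 = -1005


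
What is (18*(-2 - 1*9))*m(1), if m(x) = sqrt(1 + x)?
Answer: -198*sqrt(2) ≈ -280.01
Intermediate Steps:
(18*(-2 - 1*9))*m(1) = (18*(-2 - 1*9))*sqrt(1 + 1) = (18*(-2 - 9))*sqrt(2) = (18*(-11))*sqrt(2) = -198*sqrt(2)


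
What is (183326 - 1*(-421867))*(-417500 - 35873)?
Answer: -274378165989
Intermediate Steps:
(183326 - 1*(-421867))*(-417500 - 35873) = (183326 + 421867)*(-453373) = 605193*(-453373) = -274378165989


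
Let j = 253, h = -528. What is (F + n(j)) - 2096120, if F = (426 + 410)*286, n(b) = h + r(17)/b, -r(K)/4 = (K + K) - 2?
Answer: -469960784/253 ≈ -1.8576e+6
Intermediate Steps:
r(K) = 8 - 8*K (r(K) = -4*((K + K) - 2) = -4*(2*K - 2) = -4*(-2 + 2*K) = 8 - 8*K)
n(b) = -528 - 128/b (n(b) = -528 + (8 - 8*17)/b = -528 + (8 - 136)/b = -528 - 128/b)
F = 239096 (F = 836*286 = 239096)
(F + n(j)) - 2096120 = (239096 + (-528 - 128/253)) - 2096120 = (239096 - 133712/253) - 2096120 = 60357576/253 - 2096120 = -469960784/253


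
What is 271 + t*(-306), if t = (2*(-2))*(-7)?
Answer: -8297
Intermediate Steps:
t = 28 (t = -4*(-7) = 28)
271 + t*(-306) = 271 + 28*(-306) = 271 - 8568 = -8297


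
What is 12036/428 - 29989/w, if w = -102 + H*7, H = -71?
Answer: 5011214/64093 ≈ 78.187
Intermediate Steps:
w = -599 (w = -102 - 71*7 = -102 - 497 = -599)
12036/428 - 29989/w = 12036/428 - 29989/(-599) = 12036*(1/428) - 29989*(-1/599) = 3009/107 + 29989/599 = 5011214/64093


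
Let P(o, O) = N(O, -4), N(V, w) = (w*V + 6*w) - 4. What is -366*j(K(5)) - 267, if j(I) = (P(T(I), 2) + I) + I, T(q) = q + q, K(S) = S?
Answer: 9249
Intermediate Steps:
T(q) = 2*q
N(V, w) = -4 + 6*w + V*w (N(V, w) = (V*w + 6*w) - 4 = (6*w + V*w) - 4 = -4 + 6*w + V*w)
P(o, O) = -28 - 4*O (P(o, O) = -4 + 6*(-4) + O*(-4) = -4 - 24 - 4*O = -28 - 4*O)
j(I) = -36 + 2*I (j(I) = ((-28 - 4*2) + I) + I = ((-28 - 8) + I) + I = (-36 + I) + I = -36 + 2*I)
-366*j(K(5)) - 267 = -366*(-36 + 2*5) - 267 = -366*(-36 + 10) - 267 = -366*(-26) - 267 = 9516 - 267 = 9249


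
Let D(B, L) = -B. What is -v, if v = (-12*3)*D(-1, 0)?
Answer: 36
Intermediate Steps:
v = -36 (v = (-12*3)*(-1*(-1)) = -36*1 = -36)
-v = -1*(-36) = 36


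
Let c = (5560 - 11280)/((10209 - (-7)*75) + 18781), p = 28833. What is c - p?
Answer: -170202343/5903 ≈ -28833.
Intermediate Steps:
c = -1144/5903 (c = -5720/((10209 - 1*(-525)) + 18781) = -5720/((10209 + 525) + 18781) = -5720/(10734 + 18781) = -5720/29515 = -5720*1/29515 = -1144/5903 ≈ -0.19380)
c - p = -1144/5903 - 1*28833 = -1144/5903 - 28833 = -170202343/5903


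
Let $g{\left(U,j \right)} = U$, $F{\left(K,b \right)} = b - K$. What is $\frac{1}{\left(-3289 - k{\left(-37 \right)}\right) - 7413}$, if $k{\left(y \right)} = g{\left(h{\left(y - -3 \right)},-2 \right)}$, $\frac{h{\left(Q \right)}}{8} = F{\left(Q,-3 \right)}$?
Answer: $- \frac{1}{10950} \approx -9.1324 \cdot 10^{-5}$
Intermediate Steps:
$h{\left(Q \right)} = -24 - 8 Q$ ($h{\left(Q \right)} = 8 \left(-3 - Q\right) = -24 - 8 Q$)
$k{\left(y \right)} = -48 - 8 y$ ($k{\left(y \right)} = -24 - 8 \left(y - -3\right) = -24 - 8 \left(y + 3\right) = -24 - 8 \left(3 + y\right) = -24 - \left(24 + 8 y\right) = -48 - 8 y$)
$\frac{1}{\left(-3289 - k{\left(-37 \right)}\right) - 7413} = \frac{1}{\left(-3289 - \left(-48 - -296\right)\right) - 7413} = \frac{1}{\left(-3289 - \left(-48 + 296\right)\right) - 7413} = \frac{1}{\left(-3289 - 248\right) - 7413} = \frac{1}{-3537 - 7413} = \frac{1}{-10950} = - \frac{1}{10950}$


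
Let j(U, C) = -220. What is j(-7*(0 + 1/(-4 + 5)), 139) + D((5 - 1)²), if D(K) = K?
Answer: -204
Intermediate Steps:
j(-7*(0 + 1/(-4 + 5)), 139) + D((5 - 1)²) = -220 + (5 - 1)² = -220 + 4² = -220 + 16 = -204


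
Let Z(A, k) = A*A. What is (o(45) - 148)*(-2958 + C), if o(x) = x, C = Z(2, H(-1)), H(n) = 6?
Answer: 304262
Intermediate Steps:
Z(A, k) = A²
C = 4 (C = 2² = 4)
(o(45) - 148)*(-2958 + C) = (45 - 148)*(-2958 + 4) = -103*(-2954) = 304262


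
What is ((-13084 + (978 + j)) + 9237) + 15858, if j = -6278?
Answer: 6711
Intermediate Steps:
((-13084 + (978 + j)) + 9237) + 15858 = ((-13084 + (978 - 6278)) + 9237) + 15858 = ((-13084 - 5300) + 9237) + 15858 = (-18384 + 9237) + 15858 = -9147 + 15858 = 6711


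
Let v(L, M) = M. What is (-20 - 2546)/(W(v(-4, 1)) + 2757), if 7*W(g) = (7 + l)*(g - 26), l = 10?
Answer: -8981/9437 ≈ -0.95168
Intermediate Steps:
W(g) = -442/7 + 17*g/7 (W(g) = ((7 + 10)*(g - 26))/7 = (17*(-26 + g))/7 = (-442 + 17*g)/7 = -442/7 + 17*g/7)
(-20 - 2546)/(W(v(-4, 1)) + 2757) = (-20 - 2546)/((-442/7 + (17/7)*1) + 2757) = -2566/((-442/7 + 17/7) + 2757) = -2566/(-425/7 + 2757) = -2566/18874/7 = -2566*7/18874 = -8981/9437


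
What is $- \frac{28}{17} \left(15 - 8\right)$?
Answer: $- \frac{196}{17} \approx -11.529$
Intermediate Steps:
$- \frac{28}{17} \left(15 - 8\right) = \left(-28\right) \frac{1}{17} \cdot 7 = \left(- \frac{28}{17}\right) 7 = - \frac{196}{17}$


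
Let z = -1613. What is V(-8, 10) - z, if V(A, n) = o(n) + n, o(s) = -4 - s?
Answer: 1609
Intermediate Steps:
V(A, n) = -4 (V(A, n) = (-4 - n) + n = -4)
V(-8, 10) - z = -4 - 1*(-1613) = -4 + 1613 = 1609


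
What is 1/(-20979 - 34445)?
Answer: -1/55424 ≈ -1.8043e-5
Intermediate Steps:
1/(-20979 - 34445) = 1/(-55424) = -1/55424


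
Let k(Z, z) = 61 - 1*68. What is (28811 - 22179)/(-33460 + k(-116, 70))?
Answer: -6632/33467 ≈ -0.19817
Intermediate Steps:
k(Z, z) = -7 (k(Z, z) = 61 - 68 = -7)
(28811 - 22179)/(-33460 + k(-116, 70)) = (28811 - 22179)/(-33460 - 7) = 6632/(-33467) = 6632*(-1/33467) = -6632/33467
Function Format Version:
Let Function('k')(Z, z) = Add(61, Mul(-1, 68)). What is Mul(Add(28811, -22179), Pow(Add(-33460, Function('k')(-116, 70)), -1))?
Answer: Rational(-6632, 33467) ≈ -0.19817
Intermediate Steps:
Function('k')(Z, z) = -7 (Function('k')(Z, z) = Add(61, -68) = -7)
Mul(Add(28811, -22179), Pow(Add(-33460, Function('k')(-116, 70)), -1)) = Mul(Add(28811, -22179), Pow(Add(-33460, -7), -1)) = Mul(6632, Pow(-33467, -1)) = Mul(6632, Rational(-1, 33467)) = Rational(-6632, 33467)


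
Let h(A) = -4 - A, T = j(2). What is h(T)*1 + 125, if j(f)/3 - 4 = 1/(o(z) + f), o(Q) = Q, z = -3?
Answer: 112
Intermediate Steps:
j(f) = 12 + 3/(-3 + f)
T = 9 (T = 3*(-11 + 4*2)/(-3 + 2) = 3*(-11 + 8)/(-1) = 3*(-1)*(-3) = 9)
h(T)*1 + 125 = (-4 - 1*9)*1 + 125 = (-4 - 9)*1 + 125 = -13*1 + 125 = -13 + 125 = 112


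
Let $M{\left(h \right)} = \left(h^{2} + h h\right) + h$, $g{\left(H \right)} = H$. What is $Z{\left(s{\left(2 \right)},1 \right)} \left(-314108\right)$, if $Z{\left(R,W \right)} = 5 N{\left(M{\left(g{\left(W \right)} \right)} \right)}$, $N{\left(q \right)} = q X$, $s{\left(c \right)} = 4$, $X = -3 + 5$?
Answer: $-9423240$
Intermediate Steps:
$X = 2$
$M{\left(h \right)} = h + 2 h^{2}$ ($M{\left(h \right)} = \left(h^{2} + h^{2}\right) + h = 2 h^{2} + h = h + 2 h^{2}$)
$N{\left(q \right)} = 2 q$ ($N{\left(q \right)} = q 2 = 2 q$)
$Z{\left(R,W \right)} = 10 W \left(1 + 2 W\right)$ ($Z{\left(R,W \right)} = 5 \cdot 2 W \left(1 + 2 W\right) = 10 W \left(1 + 2 W\right)$)
$Z{\left(s{\left(2 \right)},1 \right)} \left(-314108\right) = 10 \cdot 1 \left(1 + 2 \cdot 1\right) \left(-314108\right) = 10 \cdot 1 \left(1 + 2\right) \left(-314108\right) = 10 \cdot 1 \cdot 3 \left(-314108\right) = 30 \left(-314108\right) = -9423240$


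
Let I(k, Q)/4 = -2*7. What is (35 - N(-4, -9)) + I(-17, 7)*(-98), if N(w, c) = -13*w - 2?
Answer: 5473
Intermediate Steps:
N(w, c) = -2 - 13*w
I(k, Q) = -56 (I(k, Q) = 4*(-2*7) = 4*(-14) = -56)
(35 - N(-4, -9)) + I(-17, 7)*(-98) = (35 - (-2 - 13*(-4))) - 56*(-98) = (35 - (-2 + 52)) + 5488 = (35 - 1*50) + 5488 = (35 - 50) + 5488 = -15 + 5488 = 5473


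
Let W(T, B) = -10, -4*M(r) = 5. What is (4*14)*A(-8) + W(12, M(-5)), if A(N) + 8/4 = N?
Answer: -570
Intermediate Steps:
M(r) = -5/4 (M(r) = -1/4*5 = -5/4)
A(N) = -2 + N
(4*14)*A(-8) + W(12, M(-5)) = (4*14)*(-2 - 8) - 10 = 56*(-10) - 10 = -560 - 10 = -570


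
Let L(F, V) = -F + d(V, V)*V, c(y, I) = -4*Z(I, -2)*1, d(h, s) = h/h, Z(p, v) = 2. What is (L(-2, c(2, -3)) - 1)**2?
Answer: 49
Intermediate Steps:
d(h, s) = 1
c(y, I) = -8 (c(y, I) = -4*2*1 = -8*1 = -8)
L(F, V) = V - F (L(F, V) = -F + 1*V = -F + V = V - F)
(L(-2, c(2, -3)) - 1)**2 = ((-8 - 1*(-2)) - 1)**2 = ((-8 + 2) - 1)**2 = (-6 - 1)**2 = (-7)**2 = 49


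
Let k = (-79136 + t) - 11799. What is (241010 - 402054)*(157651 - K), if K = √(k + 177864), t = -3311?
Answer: -25388747644 + 161044*√83618 ≈ -2.5342e+10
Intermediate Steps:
k = -94246 (k = (-79136 - 3311) - 11799 = -82447 - 11799 = -94246)
K = √83618 (K = √(-94246 + 177864) = √83618 ≈ 289.17)
(241010 - 402054)*(157651 - K) = (241010 - 402054)*(157651 - √83618) = -161044*(157651 - √83618) = -25388747644 + 161044*√83618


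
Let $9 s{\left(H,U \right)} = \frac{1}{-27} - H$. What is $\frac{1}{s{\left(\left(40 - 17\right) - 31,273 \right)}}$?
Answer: $\frac{243}{215} \approx 1.1302$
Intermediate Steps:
$s{\left(H,U \right)} = - \frac{1}{243} - \frac{H}{9}$ ($s{\left(H,U \right)} = \frac{\frac{1}{-27} - H}{9} = \frac{- \frac{1}{27} - H}{9} = - \frac{1}{243} - \frac{H}{9}$)
$\frac{1}{s{\left(\left(40 - 17\right) - 31,273 \right)}} = \frac{1}{- \frac{1}{243} - \frac{\left(40 - 17\right) - 31}{9}} = \frac{1}{- \frac{1}{243} - \frac{23 - 31}{9}} = \frac{1}{- \frac{1}{243} - - \frac{8}{9}} = \frac{1}{- \frac{1}{243} + \frac{8}{9}} = \frac{1}{\frac{215}{243}} = \frac{243}{215}$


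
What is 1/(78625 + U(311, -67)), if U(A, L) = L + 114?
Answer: 1/78672 ≈ 1.2711e-5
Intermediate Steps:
U(A, L) = 114 + L
1/(78625 + U(311, -67)) = 1/(78625 + (114 - 67)) = 1/(78625 + 47) = 1/78672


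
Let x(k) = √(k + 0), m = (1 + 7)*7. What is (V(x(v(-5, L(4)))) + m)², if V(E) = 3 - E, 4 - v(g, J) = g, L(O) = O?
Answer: 3136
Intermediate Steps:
v(g, J) = 4 - g
m = 56 (m = 8*7 = 56)
x(k) = √k
(V(x(v(-5, L(4)))) + m)² = ((3 - √(4 - 1*(-5))) + 56)² = ((3 - √(4 + 5)) + 56)² = ((3 - √9) + 56)² = ((3 - 1*3) + 56)² = ((3 - 3) + 56)² = (0 + 56)² = 56² = 3136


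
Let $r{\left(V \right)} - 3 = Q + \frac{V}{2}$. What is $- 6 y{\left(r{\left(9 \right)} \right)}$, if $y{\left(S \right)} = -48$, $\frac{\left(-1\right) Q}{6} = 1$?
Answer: $288$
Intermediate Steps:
$Q = -6$ ($Q = \left(-6\right) 1 = -6$)
$r{\left(V \right)} = -3 + \frac{V}{2}$ ($r{\left(V \right)} = 3 + \left(-6 + \frac{V}{2}\right) = -3 + \frac{V}{2}$)
$- 6 y{\left(r{\left(9 \right)} \right)} = \left(-6\right) \left(-48\right) = 288$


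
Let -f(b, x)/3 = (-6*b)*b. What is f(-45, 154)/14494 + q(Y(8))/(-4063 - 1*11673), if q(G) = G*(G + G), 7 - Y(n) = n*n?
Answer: 119848797/57019396 ≈ 2.1019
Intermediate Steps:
Y(n) = 7 - n² (Y(n) = 7 - n*n = 7 - n²)
q(G) = 2*G² (q(G) = G*(2*G) = 2*G²)
f(b, x) = 18*b² (f(b, x) = -3*(-6*b)*b = -(-18)*b² = 18*b²)
f(-45, 154)/14494 + q(Y(8))/(-4063 - 1*11673) = (18*(-45)²)/14494 + (2*(7 - 1*8²)²)/(-4063 - 1*11673) = (18*2025)*(1/14494) + (2*(7 - 1*64)²)/(-4063 - 11673) = 36450*(1/14494) + (2*(7 - 64)²)/(-15736) = 18225/7247 + (2*(-57)²)*(-1/15736) = 18225/7247 + (2*3249)*(-1/15736) = 18225/7247 + 6498*(-1/15736) = 18225/7247 - 3249/7868 = 119848797/57019396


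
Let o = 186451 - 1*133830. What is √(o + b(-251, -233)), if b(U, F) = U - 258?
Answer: 4*√3257 ≈ 228.28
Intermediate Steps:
b(U, F) = -258 + U
o = 52621 (o = 186451 - 133830 = 52621)
√(o + b(-251, -233)) = √(52621 + (-258 - 251)) = √(52621 - 509) = √52112 = 4*√3257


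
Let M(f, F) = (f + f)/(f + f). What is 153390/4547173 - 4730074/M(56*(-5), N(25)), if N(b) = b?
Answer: -21508464627412/4547173 ≈ -4.7301e+6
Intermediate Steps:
M(f, F) = 1 (M(f, F) = (2*f)/((2*f)) = (2*f)*(1/(2*f)) = 1)
153390/4547173 - 4730074/M(56*(-5), N(25)) = 153390/4547173 - 4730074/1 = 153390*(1/4547173) - 4730074*1 = 153390/4547173 - 4730074 = -21508464627412/4547173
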